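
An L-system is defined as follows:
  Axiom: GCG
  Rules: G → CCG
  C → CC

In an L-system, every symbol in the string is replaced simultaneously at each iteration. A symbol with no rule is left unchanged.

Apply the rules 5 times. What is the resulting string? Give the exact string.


Step 0: GCG
Step 1: CCGCCCCG
Step 2: CCCCCCGCCCCCCCCCCG
Step 3: CCCCCCCCCCCCCCGCCCCCCCCCCCCCCCCCCCCCCG
Step 4: CCCCCCCCCCCCCCCCCCCCCCCCCCCCCCGCCCCCCCCCCCCCCCCCCCCCCCCCCCCCCCCCCCCCCCCCCCCCCG
Step 5: CCCCCCCCCCCCCCCCCCCCCCCCCCCCCCCCCCCCCCCCCCCCCCCCCCCCCCCCCCCCCCGCCCCCCCCCCCCCCCCCCCCCCCCCCCCCCCCCCCCCCCCCCCCCCCCCCCCCCCCCCCCCCCCCCCCCCCCCCCCCCCCCCCCCCCCCCCCCCG

Answer: CCCCCCCCCCCCCCCCCCCCCCCCCCCCCCCCCCCCCCCCCCCCCCCCCCCCCCCCCCCCCCGCCCCCCCCCCCCCCCCCCCCCCCCCCCCCCCCCCCCCCCCCCCCCCCCCCCCCCCCCCCCCCCCCCCCCCCCCCCCCCCCCCCCCCCCCCCCCCG


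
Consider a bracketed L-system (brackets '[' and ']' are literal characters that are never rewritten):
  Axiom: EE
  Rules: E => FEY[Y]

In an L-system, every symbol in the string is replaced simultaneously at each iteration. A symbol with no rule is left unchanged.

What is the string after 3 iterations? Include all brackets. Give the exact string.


Step 0: EE
Step 1: FEY[Y]FEY[Y]
Step 2: FFEY[Y]Y[Y]FFEY[Y]Y[Y]
Step 3: FFFEY[Y]Y[Y]Y[Y]FFFEY[Y]Y[Y]Y[Y]

Answer: FFFEY[Y]Y[Y]Y[Y]FFFEY[Y]Y[Y]Y[Y]


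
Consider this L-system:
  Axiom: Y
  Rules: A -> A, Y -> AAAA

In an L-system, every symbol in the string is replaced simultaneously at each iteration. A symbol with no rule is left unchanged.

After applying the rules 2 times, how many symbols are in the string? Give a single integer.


Answer: 4

Derivation:
Step 0: length = 1
Step 1: length = 4
Step 2: length = 4


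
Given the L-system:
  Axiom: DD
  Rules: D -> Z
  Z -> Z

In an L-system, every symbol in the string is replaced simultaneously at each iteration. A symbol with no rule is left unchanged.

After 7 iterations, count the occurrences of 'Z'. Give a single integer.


Answer: 2

Derivation:
Step 0: DD  (0 'Z')
Step 1: ZZ  (2 'Z')
Step 2: ZZ  (2 'Z')
Step 3: ZZ  (2 'Z')
Step 4: ZZ  (2 'Z')
Step 5: ZZ  (2 'Z')
Step 6: ZZ  (2 'Z')
Step 7: ZZ  (2 'Z')


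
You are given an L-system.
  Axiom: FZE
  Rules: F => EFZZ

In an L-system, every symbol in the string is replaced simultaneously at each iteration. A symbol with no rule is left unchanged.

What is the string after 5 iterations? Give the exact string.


Answer: EEEEEFZZZZZZZZZZZE

Derivation:
Step 0: FZE
Step 1: EFZZZE
Step 2: EEFZZZZZE
Step 3: EEEFZZZZZZZE
Step 4: EEEEFZZZZZZZZZE
Step 5: EEEEEFZZZZZZZZZZZE


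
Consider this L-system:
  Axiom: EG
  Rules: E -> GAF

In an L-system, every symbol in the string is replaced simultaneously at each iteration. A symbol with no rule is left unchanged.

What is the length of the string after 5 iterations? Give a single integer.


Answer: 4

Derivation:
Step 0: length = 2
Step 1: length = 4
Step 2: length = 4
Step 3: length = 4
Step 4: length = 4
Step 5: length = 4


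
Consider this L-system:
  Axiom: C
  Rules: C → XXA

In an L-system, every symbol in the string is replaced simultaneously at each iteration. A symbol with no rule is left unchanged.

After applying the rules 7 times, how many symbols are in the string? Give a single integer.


Answer: 3

Derivation:
Step 0: length = 1
Step 1: length = 3
Step 2: length = 3
Step 3: length = 3
Step 4: length = 3
Step 5: length = 3
Step 6: length = 3
Step 7: length = 3


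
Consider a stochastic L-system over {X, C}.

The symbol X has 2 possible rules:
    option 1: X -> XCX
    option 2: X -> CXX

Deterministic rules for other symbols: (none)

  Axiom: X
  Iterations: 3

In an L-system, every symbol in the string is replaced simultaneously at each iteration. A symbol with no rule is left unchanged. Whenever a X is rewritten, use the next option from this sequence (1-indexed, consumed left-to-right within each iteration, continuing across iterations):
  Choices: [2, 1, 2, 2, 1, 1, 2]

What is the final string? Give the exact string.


Step 0: X
Step 1: CXX  (used choices [2])
Step 2: CXCXCXX  (used choices [1, 2])
Step 3: CCXXCXCXCXCXCXX  (used choices [2, 1, 1, 2])

Answer: CCXXCXCXCXCXCXX


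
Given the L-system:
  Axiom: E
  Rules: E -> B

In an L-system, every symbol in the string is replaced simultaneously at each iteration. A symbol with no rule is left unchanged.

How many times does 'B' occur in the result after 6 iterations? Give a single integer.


Step 0: E  (0 'B')
Step 1: B  (1 'B')
Step 2: B  (1 'B')
Step 3: B  (1 'B')
Step 4: B  (1 'B')
Step 5: B  (1 'B')
Step 6: B  (1 'B')

Answer: 1


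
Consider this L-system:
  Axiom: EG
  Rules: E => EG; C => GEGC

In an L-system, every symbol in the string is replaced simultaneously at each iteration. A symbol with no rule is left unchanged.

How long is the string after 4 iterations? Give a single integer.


Answer: 6

Derivation:
Step 0: length = 2
Step 1: length = 3
Step 2: length = 4
Step 3: length = 5
Step 4: length = 6


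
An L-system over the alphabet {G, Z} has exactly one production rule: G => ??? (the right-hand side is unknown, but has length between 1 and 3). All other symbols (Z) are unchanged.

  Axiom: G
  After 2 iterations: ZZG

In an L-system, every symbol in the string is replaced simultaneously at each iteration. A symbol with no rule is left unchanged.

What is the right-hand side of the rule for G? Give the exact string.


Answer: ZG

Derivation:
Trying G => ZG:
  Step 0: G
  Step 1: ZG
  Step 2: ZZG
Matches the given result.


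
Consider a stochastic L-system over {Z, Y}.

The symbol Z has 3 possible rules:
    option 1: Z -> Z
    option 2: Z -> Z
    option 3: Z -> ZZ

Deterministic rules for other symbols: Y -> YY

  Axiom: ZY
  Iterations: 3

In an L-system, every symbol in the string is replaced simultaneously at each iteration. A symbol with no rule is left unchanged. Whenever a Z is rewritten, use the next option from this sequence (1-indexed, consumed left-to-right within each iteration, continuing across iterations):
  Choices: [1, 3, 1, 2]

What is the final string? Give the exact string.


Step 0: ZY
Step 1: ZYY  (used choices [1])
Step 2: ZZYYYY  (used choices [3])
Step 3: ZZYYYYYYYY  (used choices [1, 2])

Answer: ZZYYYYYYYY


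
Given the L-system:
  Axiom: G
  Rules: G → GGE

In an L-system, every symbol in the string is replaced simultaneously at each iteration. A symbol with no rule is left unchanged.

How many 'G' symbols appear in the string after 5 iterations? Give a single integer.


Step 0: G  (1 'G')
Step 1: GGE  (2 'G')
Step 2: GGEGGEE  (4 'G')
Step 3: GGEGGEEGGEGGEEE  (8 'G')
Step 4: GGEGGEEGGEGGEEEGGEGGEEGGEGGEEEE  (16 'G')
Step 5: GGEGGEEGGEGGEEEGGEGGEEGGEGGEEEEGGEGGEEGGEGGEEEGGEGGEEGGEGGEEEEE  (32 'G')

Answer: 32


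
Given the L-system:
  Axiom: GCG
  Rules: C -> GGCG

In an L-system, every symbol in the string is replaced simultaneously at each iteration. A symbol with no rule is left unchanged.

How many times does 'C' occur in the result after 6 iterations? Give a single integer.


Answer: 1

Derivation:
Step 0: GCG  (1 'C')
Step 1: GGGCGG  (1 'C')
Step 2: GGGGGCGGG  (1 'C')
Step 3: GGGGGGGCGGGG  (1 'C')
Step 4: GGGGGGGGGCGGGGG  (1 'C')
Step 5: GGGGGGGGGGGCGGGGGG  (1 'C')
Step 6: GGGGGGGGGGGGGCGGGGGGG  (1 'C')


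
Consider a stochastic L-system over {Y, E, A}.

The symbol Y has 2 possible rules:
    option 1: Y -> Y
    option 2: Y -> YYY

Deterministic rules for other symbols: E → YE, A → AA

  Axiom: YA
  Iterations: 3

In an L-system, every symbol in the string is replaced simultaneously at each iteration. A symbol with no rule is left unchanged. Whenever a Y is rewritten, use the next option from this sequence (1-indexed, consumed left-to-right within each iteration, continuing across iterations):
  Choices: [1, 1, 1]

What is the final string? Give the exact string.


Answer: YAAAAAAAA

Derivation:
Step 0: YA
Step 1: YAA  (used choices [1])
Step 2: YAAAA  (used choices [1])
Step 3: YAAAAAAAA  (used choices [1])


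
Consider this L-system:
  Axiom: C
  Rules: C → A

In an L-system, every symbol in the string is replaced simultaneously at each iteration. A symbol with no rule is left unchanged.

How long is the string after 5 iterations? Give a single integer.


Answer: 1

Derivation:
Step 0: length = 1
Step 1: length = 1
Step 2: length = 1
Step 3: length = 1
Step 4: length = 1
Step 5: length = 1


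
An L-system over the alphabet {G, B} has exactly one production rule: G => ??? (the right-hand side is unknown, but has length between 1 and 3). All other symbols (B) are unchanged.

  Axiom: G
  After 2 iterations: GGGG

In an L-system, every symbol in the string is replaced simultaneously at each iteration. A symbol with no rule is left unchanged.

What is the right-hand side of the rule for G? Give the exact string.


Answer: GG

Derivation:
Trying G => GG:
  Step 0: G
  Step 1: GG
  Step 2: GGGG
Matches the given result.


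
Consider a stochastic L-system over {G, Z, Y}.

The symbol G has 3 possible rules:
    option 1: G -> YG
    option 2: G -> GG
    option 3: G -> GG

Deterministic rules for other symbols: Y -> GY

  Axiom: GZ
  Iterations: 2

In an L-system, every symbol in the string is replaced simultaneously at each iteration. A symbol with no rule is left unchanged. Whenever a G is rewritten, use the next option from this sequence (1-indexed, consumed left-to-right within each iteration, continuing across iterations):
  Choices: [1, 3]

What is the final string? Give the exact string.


Answer: GYGGZ

Derivation:
Step 0: GZ
Step 1: YGZ  (used choices [1])
Step 2: GYGGZ  (used choices [3])


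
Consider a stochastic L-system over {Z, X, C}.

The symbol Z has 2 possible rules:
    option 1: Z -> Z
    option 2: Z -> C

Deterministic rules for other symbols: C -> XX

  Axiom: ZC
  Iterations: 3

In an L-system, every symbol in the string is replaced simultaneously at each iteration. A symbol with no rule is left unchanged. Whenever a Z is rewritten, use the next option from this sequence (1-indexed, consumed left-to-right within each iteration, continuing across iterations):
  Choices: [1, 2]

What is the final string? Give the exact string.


Step 0: ZC
Step 1: ZXX  (used choices [1])
Step 2: CXX  (used choices [2])
Step 3: XXXX  (used choices [])

Answer: XXXX


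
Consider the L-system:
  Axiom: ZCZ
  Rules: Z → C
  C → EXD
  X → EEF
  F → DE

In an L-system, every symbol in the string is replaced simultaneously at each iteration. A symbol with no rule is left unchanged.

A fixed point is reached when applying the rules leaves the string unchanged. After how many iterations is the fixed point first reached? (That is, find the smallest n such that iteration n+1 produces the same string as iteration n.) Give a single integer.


Answer: 4

Derivation:
Step 0: ZCZ
Step 1: CEXDC
Step 2: EXDEEEFDEXD
Step 3: EEEFDEEEDEDEEEFD
Step 4: EEEDEDEEEDEDEEEDED
Step 5: EEEDEDEEEDEDEEEDED  (unchanged — fixed point at step 4)


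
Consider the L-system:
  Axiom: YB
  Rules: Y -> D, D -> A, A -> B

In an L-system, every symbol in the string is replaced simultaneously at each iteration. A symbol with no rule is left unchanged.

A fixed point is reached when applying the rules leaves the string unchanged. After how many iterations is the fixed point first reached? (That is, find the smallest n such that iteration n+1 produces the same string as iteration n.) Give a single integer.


Step 0: YB
Step 1: DB
Step 2: AB
Step 3: BB
Step 4: BB  (unchanged — fixed point at step 3)

Answer: 3


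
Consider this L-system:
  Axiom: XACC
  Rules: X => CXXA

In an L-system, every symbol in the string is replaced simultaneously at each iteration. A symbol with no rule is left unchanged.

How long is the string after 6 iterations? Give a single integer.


Step 0: length = 4
Step 1: length = 7
Step 2: length = 13
Step 3: length = 25
Step 4: length = 49
Step 5: length = 97
Step 6: length = 193

Answer: 193


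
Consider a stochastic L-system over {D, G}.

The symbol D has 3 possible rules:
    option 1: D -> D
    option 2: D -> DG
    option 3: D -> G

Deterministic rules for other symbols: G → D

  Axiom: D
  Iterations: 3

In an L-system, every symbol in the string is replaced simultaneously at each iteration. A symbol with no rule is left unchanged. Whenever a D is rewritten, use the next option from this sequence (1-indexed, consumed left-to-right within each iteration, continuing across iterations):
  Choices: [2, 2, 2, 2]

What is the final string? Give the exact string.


Answer: DGDDG

Derivation:
Step 0: D
Step 1: DG  (used choices [2])
Step 2: DGD  (used choices [2])
Step 3: DGDDG  (used choices [2, 2])


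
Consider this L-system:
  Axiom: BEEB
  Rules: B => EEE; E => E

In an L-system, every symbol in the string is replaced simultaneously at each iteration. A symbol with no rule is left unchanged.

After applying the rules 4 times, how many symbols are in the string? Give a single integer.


Step 0: length = 4
Step 1: length = 8
Step 2: length = 8
Step 3: length = 8
Step 4: length = 8

Answer: 8


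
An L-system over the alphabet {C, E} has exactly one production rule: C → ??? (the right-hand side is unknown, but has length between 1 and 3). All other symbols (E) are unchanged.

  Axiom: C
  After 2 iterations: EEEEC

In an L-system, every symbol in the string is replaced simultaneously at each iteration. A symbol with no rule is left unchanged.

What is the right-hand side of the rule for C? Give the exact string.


Trying C → EEC:
  Step 0: C
  Step 1: EEC
  Step 2: EEEEC
Matches the given result.

Answer: EEC


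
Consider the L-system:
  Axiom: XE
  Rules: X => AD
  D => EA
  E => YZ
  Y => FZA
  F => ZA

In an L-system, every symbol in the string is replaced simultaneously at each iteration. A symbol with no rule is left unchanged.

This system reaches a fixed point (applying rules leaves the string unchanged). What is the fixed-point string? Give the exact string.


Answer: AZAZAZAZAZAZ

Derivation:
Step 0: XE
Step 1: ADYZ
Step 2: AEAFZAZ
Step 3: AYZAZAZAZ
Step 4: AFZAZAZAZAZ
Step 5: AZAZAZAZAZAZ
Step 6: AZAZAZAZAZAZ  (unchanged — fixed point at step 5)


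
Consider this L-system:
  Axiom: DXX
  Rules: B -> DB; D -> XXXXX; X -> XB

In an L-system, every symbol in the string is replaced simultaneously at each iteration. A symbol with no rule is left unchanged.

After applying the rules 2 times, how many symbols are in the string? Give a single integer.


Answer: 18

Derivation:
Step 0: length = 3
Step 1: length = 9
Step 2: length = 18


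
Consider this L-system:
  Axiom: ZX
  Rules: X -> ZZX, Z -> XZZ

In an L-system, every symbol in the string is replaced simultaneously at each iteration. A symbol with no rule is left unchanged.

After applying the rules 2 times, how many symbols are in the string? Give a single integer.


Answer: 18

Derivation:
Step 0: length = 2
Step 1: length = 6
Step 2: length = 18


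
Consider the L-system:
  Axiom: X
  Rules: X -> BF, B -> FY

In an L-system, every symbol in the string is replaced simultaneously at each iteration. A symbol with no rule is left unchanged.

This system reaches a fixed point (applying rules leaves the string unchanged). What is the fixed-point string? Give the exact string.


Answer: FYF

Derivation:
Step 0: X
Step 1: BF
Step 2: FYF
Step 3: FYF  (unchanged — fixed point at step 2)


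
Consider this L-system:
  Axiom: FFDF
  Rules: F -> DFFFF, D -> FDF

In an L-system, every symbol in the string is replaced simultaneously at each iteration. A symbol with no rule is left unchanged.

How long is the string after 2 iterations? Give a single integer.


Answer: 82

Derivation:
Step 0: length = 4
Step 1: length = 18
Step 2: length = 82


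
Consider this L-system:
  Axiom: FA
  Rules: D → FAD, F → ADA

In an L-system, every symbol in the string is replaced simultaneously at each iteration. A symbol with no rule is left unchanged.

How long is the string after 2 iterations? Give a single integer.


Step 0: length = 2
Step 1: length = 4
Step 2: length = 6

Answer: 6


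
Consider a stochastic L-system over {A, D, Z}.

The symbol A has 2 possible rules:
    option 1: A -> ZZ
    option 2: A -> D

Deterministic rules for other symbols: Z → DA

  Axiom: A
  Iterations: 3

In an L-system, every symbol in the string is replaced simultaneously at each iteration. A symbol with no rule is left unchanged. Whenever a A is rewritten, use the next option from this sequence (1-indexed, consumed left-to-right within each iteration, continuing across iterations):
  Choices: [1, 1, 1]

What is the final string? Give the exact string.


Answer: DZZDZZ

Derivation:
Step 0: A
Step 1: ZZ  (used choices [1])
Step 2: DADA  (used choices [])
Step 3: DZZDZZ  (used choices [1, 1])


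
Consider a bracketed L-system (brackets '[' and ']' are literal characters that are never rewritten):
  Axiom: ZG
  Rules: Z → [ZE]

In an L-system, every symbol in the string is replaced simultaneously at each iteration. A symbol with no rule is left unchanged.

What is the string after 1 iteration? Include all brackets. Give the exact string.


Step 0: ZG
Step 1: [ZE]G

Answer: [ZE]G


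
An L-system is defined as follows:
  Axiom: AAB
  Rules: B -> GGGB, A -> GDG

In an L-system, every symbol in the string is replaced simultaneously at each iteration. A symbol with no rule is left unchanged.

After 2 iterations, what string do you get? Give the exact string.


Step 0: AAB
Step 1: GDGGDGGGGB
Step 2: GDGGDGGGGGGGB

Answer: GDGGDGGGGGGGB


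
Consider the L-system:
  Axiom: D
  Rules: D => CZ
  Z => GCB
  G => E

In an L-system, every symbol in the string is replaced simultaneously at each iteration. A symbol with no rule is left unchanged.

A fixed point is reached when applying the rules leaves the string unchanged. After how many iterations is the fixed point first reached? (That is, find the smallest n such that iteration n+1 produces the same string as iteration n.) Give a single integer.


Step 0: D
Step 1: CZ
Step 2: CGCB
Step 3: CECB
Step 4: CECB  (unchanged — fixed point at step 3)

Answer: 3


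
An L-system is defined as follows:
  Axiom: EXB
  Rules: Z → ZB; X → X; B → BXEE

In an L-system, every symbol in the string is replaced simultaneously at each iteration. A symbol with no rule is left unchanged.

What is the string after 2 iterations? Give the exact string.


Answer: EXBXEEXEE

Derivation:
Step 0: EXB
Step 1: EXBXEE
Step 2: EXBXEEXEE


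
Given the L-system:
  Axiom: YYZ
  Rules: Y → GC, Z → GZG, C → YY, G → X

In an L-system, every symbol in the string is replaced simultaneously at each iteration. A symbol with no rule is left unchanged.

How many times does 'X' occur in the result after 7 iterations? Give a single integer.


Step 0: YYZ  (0 'X')
Step 1: GCGCGZG  (0 'X')
Step 2: XYYXYYXGZGX  (4 'X')
Step 3: XGCGCXGCGCXXGZGXX  (6 'X')
Step 4: XXYYXYYXXYYXYYXXXGZGXXX  (12 'X')
Step 5: XXGCGCXGCGCXXGCGCXGCGCXXXXGZGXXXX  (14 'X')
Step 6: XXXYYXYYXXYYXYYXXXYYXYYXXYYXYYXXXXXGZGXXXXX  (24 'X')
Step 7: XXXGCGCXGCGCXXGCGCXGCGCXXXGCGCXGCGCXXGCGCXGCGCXXXXXXGZGXXXXXX  (26 'X')

Answer: 26


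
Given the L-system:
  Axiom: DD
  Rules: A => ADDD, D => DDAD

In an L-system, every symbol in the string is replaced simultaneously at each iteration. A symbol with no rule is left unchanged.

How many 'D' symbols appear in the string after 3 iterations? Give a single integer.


Step 0: DD  (2 'D')
Step 1: DDADDDAD  (6 'D')
Step 2: DDADDDADADDDDDADDDADDDADADDDDDAD  (24 'D')
Step 3: DDADDDADADDDDDADDDADDDADADDDDDADADDDDDADDDADDDADDDADDDADADDDDDADDDADDDADADDDDDADDDADDDADADDDDDADADDDDDADDDADDDADDDADDDADADDDDDAD  (96 'D')

Answer: 96


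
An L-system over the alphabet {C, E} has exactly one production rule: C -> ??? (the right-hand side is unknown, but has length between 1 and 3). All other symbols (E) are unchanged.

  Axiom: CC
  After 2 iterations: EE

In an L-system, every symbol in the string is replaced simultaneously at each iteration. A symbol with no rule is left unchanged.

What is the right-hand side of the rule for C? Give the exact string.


Trying C -> E:
  Step 0: CC
  Step 1: EE
  Step 2: EE
Matches the given result.

Answer: E


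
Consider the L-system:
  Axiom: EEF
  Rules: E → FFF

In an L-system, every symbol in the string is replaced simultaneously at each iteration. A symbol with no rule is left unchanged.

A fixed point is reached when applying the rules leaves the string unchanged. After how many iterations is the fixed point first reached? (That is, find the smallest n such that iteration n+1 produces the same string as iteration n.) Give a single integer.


Answer: 1

Derivation:
Step 0: EEF
Step 1: FFFFFFF
Step 2: FFFFFFF  (unchanged — fixed point at step 1)


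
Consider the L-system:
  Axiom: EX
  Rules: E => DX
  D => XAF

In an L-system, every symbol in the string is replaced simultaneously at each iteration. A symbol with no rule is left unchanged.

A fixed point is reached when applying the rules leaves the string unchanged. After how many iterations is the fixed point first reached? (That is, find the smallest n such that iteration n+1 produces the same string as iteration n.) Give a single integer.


Step 0: EX
Step 1: DXX
Step 2: XAFXX
Step 3: XAFXX  (unchanged — fixed point at step 2)

Answer: 2


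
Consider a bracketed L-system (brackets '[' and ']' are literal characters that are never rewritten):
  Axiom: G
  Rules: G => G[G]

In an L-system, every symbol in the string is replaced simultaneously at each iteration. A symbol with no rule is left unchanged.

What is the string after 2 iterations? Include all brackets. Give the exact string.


Step 0: G
Step 1: G[G]
Step 2: G[G][G[G]]

Answer: G[G][G[G]]


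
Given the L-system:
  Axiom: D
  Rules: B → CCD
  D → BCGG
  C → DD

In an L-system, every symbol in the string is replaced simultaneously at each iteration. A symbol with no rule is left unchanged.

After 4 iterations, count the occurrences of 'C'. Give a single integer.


Step 0: D  (0 'C')
Step 1: BCGG  (1 'C')
Step 2: CCDDDGG  (2 'C')
Step 3: DDDDBCGGBCGGBCGGGG  (3 'C')
Step 4: BCGGBCGGBCGGBCGGCCDDDGGCCDDDGGCCDDDGGGG  (10 'C')

Answer: 10


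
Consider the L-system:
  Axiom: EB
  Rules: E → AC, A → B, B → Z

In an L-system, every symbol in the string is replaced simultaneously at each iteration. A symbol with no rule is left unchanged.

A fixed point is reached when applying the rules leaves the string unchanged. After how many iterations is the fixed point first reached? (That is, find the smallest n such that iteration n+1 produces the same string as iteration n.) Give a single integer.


Answer: 3

Derivation:
Step 0: EB
Step 1: ACZ
Step 2: BCZ
Step 3: ZCZ
Step 4: ZCZ  (unchanged — fixed point at step 3)


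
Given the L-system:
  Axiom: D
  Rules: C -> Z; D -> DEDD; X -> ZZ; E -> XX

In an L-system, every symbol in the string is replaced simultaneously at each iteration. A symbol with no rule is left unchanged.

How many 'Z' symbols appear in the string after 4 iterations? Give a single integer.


Step 0: D  (0 'Z')
Step 1: DEDD  (0 'Z')
Step 2: DEDDXXDEDDDEDD  (0 'Z')
Step 3: DEDDXXDEDDDEDDZZZZDEDDXXDEDDDEDDDEDDXXDEDDDEDD  (4 'Z')
Step 4: DEDDXXDEDDDEDDZZZZDEDDXXDEDDDEDDDEDDXXDEDDDEDDZZZZDEDDXXDEDDDEDDZZZZDEDDXXDEDDDEDDDEDDXXDEDDDEDDDEDDXXDEDDDEDDZZZZDEDDXXDEDDDEDDDEDDXXDEDDDEDD  (16 'Z')

Answer: 16


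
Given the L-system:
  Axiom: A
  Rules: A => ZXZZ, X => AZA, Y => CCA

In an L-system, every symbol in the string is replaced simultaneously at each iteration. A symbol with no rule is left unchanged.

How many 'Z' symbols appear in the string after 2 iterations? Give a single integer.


Step 0: A  (0 'Z')
Step 1: ZXZZ  (3 'Z')
Step 2: ZAZAZZ  (4 'Z')

Answer: 4


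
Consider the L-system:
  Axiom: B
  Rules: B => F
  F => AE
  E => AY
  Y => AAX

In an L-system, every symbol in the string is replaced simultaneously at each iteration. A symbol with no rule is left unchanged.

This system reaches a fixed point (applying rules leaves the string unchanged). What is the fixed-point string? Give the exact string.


Step 0: B
Step 1: F
Step 2: AE
Step 3: AAY
Step 4: AAAAX
Step 5: AAAAX  (unchanged — fixed point at step 4)

Answer: AAAAX


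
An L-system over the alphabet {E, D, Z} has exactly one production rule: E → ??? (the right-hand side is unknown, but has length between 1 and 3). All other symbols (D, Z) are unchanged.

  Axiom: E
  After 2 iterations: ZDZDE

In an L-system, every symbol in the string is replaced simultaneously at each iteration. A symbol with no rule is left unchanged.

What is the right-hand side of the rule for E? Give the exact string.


Trying E → ZDE:
  Step 0: E
  Step 1: ZDE
  Step 2: ZDZDE
Matches the given result.

Answer: ZDE


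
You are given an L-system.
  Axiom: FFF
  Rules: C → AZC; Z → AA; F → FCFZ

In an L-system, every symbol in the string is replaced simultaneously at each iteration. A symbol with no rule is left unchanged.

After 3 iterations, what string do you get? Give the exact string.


Step 0: FFF
Step 1: FCFZFCFZFCFZ
Step 2: FCFZAZCFCFZAAFCFZAZCFCFZAAFCFZAZCFCFZAA
Step 3: FCFZAZCFCFZAAAAAAZCFCFZAZCFCFZAAAAFCFZAZCFCFZAAAAAAZCFCFZAZCFCFZAAAAFCFZAZCFCFZAAAAAAZCFCFZAZCFCFZAAAA

Answer: FCFZAZCFCFZAAAAAAZCFCFZAZCFCFZAAAAFCFZAZCFCFZAAAAAAZCFCFZAZCFCFZAAAAFCFZAZCFCFZAAAAAAZCFCFZAZCFCFZAAAA


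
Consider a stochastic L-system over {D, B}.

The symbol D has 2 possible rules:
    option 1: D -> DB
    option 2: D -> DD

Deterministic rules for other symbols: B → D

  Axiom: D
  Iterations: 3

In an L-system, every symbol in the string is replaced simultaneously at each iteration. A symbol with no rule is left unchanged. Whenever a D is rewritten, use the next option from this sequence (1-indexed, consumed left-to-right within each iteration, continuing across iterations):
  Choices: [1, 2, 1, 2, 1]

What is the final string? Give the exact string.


Step 0: D
Step 1: DB  (used choices [1])
Step 2: DDD  (used choices [2])
Step 3: DBDDDB  (used choices [1, 2, 1])

Answer: DBDDDB


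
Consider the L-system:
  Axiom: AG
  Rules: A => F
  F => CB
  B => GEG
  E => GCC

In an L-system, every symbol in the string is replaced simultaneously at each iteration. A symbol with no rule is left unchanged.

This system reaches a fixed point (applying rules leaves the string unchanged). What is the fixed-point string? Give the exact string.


Step 0: AG
Step 1: FG
Step 2: CBG
Step 3: CGEGG
Step 4: CGGCCGG
Step 5: CGGCCGG  (unchanged — fixed point at step 4)

Answer: CGGCCGG


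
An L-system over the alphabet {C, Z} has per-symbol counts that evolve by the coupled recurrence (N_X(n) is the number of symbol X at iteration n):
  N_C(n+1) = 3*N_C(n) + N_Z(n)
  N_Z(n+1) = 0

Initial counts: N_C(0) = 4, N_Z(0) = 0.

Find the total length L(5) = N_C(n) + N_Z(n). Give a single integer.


Answer: 972

Derivation:
Step 0: N_C=4, N_Z=0, L=4
Step 1: N_C=12, N_Z=0, L=12
Step 2: N_C=36, N_Z=0, L=36
Step 3: N_C=108, N_Z=0, L=108
Step 4: N_C=324, N_Z=0, L=324
Step 5: N_C=972, N_Z=0, L=972


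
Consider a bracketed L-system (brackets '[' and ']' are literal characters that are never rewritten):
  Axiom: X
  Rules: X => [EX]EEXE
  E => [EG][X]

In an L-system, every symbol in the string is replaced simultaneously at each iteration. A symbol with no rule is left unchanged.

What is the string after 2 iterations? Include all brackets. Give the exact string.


Answer: [[EG][X][EX]EEXE][EG][X][EG][X][EX]EEXE[EG][X]

Derivation:
Step 0: X
Step 1: [EX]EEXE
Step 2: [[EG][X][EX]EEXE][EG][X][EG][X][EX]EEXE[EG][X]


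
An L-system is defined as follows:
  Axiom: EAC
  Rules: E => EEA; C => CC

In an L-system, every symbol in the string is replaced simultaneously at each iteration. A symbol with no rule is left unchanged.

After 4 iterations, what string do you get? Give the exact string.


Step 0: EAC
Step 1: EEAACC
Step 2: EEAEEAAACCCC
Step 3: EEAEEAAEEAEEAAAACCCCCCCC
Step 4: EEAEEAAEEAEEAAAEEAEEAAEEAEEAAAAACCCCCCCCCCCCCCCC

Answer: EEAEEAAEEAEEAAAEEAEEAAEEAEEAAAAACCCCCCCCCCCCCCCC


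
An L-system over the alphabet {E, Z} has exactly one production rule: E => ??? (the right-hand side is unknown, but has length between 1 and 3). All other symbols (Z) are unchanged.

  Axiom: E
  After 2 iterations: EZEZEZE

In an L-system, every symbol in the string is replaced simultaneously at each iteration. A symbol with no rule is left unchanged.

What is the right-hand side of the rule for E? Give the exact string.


Answer: EZE

Derivation:
Trying E => EZE:
  Step 0: E
  Step 1: EZE
  Step 2: EZEZEZE
Matches the given result.


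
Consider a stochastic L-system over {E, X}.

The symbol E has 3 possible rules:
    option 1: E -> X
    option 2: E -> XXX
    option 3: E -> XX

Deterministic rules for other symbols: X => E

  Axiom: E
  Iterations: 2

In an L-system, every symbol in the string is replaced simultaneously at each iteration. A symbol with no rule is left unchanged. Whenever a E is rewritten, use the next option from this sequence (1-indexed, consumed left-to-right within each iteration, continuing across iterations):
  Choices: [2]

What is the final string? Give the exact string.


Answer: EEE

Derivation:
Step 0: E
Step 1: XXX  (used choices [2])
Step 2: EEE  (used choices [])


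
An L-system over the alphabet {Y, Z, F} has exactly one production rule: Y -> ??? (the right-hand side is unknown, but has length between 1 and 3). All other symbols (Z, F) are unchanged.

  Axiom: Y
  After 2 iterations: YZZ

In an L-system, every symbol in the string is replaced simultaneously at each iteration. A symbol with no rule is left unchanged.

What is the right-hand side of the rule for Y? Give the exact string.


Answer: YZ

Derivation:
Trying Y -> YZ:
  Step 0: Y
  Step 1: YZ
  Step 2: YZZ
Matches the given result.


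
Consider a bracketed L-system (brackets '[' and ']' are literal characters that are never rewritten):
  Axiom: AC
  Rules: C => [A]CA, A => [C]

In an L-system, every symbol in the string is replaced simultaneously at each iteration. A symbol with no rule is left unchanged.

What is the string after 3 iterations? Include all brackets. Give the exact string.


Answer: [[[C]][A]CA[C]][[[A]CA]][[C]][A]CA[C][[A]CA]

Derivation:
Step 0: AC
Step 1: [C][A]CA
Step 2: [[A]CA][[C]][A]CA[C]
Step 3: [[[C]][A]CA[C]][[[A]CA]][[C]][A]CA[C][[A]CA]


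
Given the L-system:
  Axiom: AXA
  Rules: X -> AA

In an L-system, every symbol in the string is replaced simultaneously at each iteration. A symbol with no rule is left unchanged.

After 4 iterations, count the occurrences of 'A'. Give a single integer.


Answer: 4

Derivation:
Step 0: AXA  (2 'A')
Step 1: AAAA  (4 'A')
Step 2: AAAA  (4 'A')
Step 3: AAAA  (4 'A')
Step 4: AAAA  (4 'A')


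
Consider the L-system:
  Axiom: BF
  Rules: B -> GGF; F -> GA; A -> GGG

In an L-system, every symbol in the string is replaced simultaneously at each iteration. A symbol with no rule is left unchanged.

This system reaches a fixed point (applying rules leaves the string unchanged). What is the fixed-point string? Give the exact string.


Step 0: BF
Step 1: GGFGA
Step 2: GGGAGGGG
Step 3: GGGGGGGGGG
Step 4: GGGGGGGGGG  (unchanged — fixed point at step 3)

Answer: GGGGGGGGGG


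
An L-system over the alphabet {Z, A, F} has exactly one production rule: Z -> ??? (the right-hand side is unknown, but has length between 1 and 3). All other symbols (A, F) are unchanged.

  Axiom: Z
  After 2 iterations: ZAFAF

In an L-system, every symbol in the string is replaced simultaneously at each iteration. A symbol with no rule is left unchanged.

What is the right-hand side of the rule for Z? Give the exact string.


Trying Z -> ZAF:
  Step 0: Z
  Step 1: ZAF
  Step 2: ZAFAF
Matches the given result.

Answer: ZAF


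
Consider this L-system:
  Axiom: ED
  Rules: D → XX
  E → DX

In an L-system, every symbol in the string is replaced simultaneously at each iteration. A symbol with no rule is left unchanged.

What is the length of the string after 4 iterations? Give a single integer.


Step 0: length = 2
Step 1: length = 4
Step 2: length = 5
Step 3: length = 5
Step 4: length = 5

Answer: 5


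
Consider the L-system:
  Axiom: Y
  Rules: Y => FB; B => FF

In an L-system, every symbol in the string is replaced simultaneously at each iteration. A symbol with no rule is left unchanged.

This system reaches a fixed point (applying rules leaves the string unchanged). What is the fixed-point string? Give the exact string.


Answer: FFF

Derivation:
Step 0: Y
Step 1: FB
Step 2: FFF
Step 3: FFF  (unchanged — fixed point at step 2)


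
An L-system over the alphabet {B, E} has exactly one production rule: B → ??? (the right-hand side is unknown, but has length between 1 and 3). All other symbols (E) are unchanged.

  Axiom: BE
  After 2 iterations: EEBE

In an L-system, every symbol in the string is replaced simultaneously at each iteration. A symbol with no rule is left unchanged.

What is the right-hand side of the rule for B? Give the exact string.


Answer: EB

Derivation:
Trying B → EB:
  Step 0: BE
  Step 1: EBE
  Step 2: EEBE
Matches the given result.


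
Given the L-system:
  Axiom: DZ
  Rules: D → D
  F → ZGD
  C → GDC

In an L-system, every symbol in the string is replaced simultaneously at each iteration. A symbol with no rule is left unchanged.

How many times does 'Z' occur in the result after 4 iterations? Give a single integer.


Answer: 1

Derivation:
Step 0: DZ  (1 'Z')
Step 1: DZ  (1 'Z')
Step 2: DZ  (1 'Z')
Step 3: DZ  (1 'Z')
Step 4: DZ  (1 'Z')


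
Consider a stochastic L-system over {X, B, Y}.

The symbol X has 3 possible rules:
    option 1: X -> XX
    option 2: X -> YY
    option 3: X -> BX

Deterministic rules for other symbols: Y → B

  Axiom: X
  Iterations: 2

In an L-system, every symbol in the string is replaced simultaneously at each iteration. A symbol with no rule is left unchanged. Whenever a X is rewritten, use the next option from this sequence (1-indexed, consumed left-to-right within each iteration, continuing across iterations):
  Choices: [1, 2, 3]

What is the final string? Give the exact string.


Answer: YYBX

Derivation:
Step 0: X
Step 1: XX  (used choices [1])
Step 2: YYBX  (used choices [2, 3])


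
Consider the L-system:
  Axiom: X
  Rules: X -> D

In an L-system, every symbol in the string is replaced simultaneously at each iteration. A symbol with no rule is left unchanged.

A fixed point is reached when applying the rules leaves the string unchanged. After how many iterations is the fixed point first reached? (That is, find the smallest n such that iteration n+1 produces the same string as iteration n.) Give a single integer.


Answer: 1

Derivation:
Step 0: X
Step 1: D
Step 2: D  (unchanged — fixed point at step 1)


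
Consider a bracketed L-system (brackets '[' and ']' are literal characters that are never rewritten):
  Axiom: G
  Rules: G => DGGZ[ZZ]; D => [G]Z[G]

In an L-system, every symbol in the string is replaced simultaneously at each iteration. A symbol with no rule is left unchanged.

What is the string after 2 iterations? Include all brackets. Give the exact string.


Answer: [G]Z[G]DGGZ[ZZ]DGGZ[ZZ]Z[ZZ]

Derivation:
Step 0: G
Step 1: DGGZ[ZZ]
Step 2: [G]Z[G]DGGZ[ZZ]DGGZ[ZZ]Z[ZZ]


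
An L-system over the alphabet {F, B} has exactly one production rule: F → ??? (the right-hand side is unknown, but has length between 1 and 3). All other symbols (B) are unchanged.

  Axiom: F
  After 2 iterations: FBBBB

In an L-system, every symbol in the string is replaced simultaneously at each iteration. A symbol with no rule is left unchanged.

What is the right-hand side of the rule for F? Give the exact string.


Answer: FBB

Derivation:
Trying F → FBB:
  Step 0: F
  Step 1: FBB
  Step 2: FBBBB
Matches the given result.


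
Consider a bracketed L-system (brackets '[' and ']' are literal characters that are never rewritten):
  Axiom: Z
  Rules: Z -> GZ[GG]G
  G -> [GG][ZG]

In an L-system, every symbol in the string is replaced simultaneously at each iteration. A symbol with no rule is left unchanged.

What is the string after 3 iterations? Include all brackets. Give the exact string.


Step 0: Z
Step 1: GZ[GG]G
Step 2: [GG][ZG]GZ[GG]G[[GG][ZG][GG][ZG]][GG][ZG]
Step 3: [[GG][ZG][GG][ZG]][GZ[GG]G[GG][ZG]][GG][ZG]GZ[GG]G[[GG][ZG][GG][ZG]][GG][ZG][[[GG][ZG][GG][ZG]][GZ[GG]G[GG][ZG]][[GG][ZG][GG][ZG]][GZ[GG]G[GG][ZG]]][[GG][ZG][GG][ZG]][GZ[GG]G[GG][ZG]]

Answer: [[GG][ZG][GG][ZG]][GZ[GG]G[GG][ZG]][GG][ZG]GZ[GG]G[[GG][ZG][GG][ZG]][GG][ZG][[[GG][ZG][GG][ZG]][GZ[GG]G[GG][ZG]][[GG][ZG][GG][ZG]][GZ[GG]G[GG][ZG]]][[GG][ZG][GG][ZG]][GZ[GG]G[GG][ZG]]


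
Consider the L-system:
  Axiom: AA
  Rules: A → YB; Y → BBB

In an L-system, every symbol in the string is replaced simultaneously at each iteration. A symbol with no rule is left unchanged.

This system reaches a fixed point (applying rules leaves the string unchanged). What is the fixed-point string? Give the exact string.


Answer: BBBBBBBB

Derivation:
Step 0: AA
Step 1: YBYB
Step 2: BBBBBBBB
Step 3: BBBBBBBB  (unchanged — fixed point at step 2)


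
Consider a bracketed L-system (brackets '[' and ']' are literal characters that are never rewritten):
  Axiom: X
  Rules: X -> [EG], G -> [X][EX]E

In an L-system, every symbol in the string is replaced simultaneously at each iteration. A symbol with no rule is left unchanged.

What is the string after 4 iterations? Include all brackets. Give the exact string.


Step 0: X
Step 1: [EG]
Step 2: [E[X][EX]E]
Step 3: [E[[EG]][E[EG]]E]
Step 4: [E[[E[X][EX]E]][E[E[X][EX]E]]E]

Answer: [E[[E[X][EX]E]][E[E[X][EX]E]]E]


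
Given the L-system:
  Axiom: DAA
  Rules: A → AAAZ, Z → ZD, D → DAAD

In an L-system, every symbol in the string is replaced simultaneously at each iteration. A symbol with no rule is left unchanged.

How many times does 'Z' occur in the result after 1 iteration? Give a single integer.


Answer: 2

Derivation:
Step 0: DAA  (0 'Z')
Step 1: DAADAAAZAAAZ  (2 'Z')


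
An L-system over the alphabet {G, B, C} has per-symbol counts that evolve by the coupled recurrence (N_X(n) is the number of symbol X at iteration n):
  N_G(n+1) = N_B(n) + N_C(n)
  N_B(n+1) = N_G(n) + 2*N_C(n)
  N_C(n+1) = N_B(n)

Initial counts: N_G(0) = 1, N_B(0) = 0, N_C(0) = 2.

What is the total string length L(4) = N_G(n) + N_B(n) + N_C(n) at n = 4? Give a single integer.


Answer: 43

Derivation:
Step 0: N_G=1, N_B=0, N_C=2, L=3
Step 1: N_G=2, N_B=5, N_C=0, L=7
Step 2: N_G=5, N_B=2, N_C=5, L=12
Step 3: N_G=7, N_B=15, N_C=2, L=24
Step 4: N_G=17, N_B=11, N_C=15, L=43


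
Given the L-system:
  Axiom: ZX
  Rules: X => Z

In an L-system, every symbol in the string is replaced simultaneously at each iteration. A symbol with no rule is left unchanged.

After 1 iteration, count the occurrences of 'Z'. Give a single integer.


Step 0: ZX  (1 'Z')
Step 1: ZZ  (2 'Z')

Answer: 2


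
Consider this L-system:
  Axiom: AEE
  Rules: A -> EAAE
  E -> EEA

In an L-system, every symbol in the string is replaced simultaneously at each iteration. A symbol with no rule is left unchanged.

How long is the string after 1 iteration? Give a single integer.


Answer: 10

Derivation:
Step 0: length = 3
Step 1: length = 10


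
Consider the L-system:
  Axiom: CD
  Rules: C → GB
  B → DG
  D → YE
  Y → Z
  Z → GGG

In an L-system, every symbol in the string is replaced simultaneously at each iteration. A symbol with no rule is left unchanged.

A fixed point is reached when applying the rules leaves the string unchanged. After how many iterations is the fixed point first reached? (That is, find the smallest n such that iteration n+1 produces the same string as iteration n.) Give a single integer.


Step 0: CD
Step 1: GBYE
Step 2: GDGZE
Step 3: GYEGGGGE
Step 4: GZEGGGGE
Step 5: GGGGEGGGGE
Step 6: GGGGEGGGGE  (unchanged — fixed point at step 5)

Answer: 5


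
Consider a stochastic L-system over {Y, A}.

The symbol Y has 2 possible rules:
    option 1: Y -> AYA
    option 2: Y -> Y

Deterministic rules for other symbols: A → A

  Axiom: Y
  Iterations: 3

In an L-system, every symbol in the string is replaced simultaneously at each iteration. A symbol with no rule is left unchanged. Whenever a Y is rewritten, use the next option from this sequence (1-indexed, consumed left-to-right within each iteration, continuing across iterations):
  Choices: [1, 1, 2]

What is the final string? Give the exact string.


Answer: AAYAA

Derivation:
Step 0: Y
Step 1: AYA  (used choices [1])
Step 2: AAYAA  (used choices [1])
Step 3: AAYAA  (used choices [2])
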